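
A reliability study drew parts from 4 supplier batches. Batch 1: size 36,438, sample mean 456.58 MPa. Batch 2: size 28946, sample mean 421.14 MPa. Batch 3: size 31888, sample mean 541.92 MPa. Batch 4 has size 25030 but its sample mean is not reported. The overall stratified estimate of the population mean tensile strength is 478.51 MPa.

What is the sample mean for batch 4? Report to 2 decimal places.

N = 36438 + 28946 + 31888 + 25030 = 122302.
Overall total = μ·N = 478.51·122302 = 58522730.02.
Subtract the known strata: 36438·456.58 + 28946·421.14 + 31888·541.92 = 46107925.44.
Remaining total for batch 4: 58522730.02 − 46107925.44 = 12414804.58.
Divide by its size: 12414804.58 / 25030 = 495.9970... → 496.00.

496.00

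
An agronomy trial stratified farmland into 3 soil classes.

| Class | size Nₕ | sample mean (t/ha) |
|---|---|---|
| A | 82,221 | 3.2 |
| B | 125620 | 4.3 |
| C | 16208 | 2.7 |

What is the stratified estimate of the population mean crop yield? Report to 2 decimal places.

3.78

x̄_st = (Σ Nₕx̄ₕ) / (Σ Nₕ) = (82221·3.2 + 125620·4.3 + 16208·2.7) / 224049
= 847034.8 / 224049 = 3.7806... → 3.78.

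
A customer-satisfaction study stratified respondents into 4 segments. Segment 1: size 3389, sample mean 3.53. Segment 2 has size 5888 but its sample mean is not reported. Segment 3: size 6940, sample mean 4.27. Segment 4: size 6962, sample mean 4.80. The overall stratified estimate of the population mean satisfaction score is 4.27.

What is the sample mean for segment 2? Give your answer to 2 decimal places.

4.07

N = 3389 + 5888 + 6940 + 6962 = 23179.
Overall total = μ·N = 4.27·23179 = 98974.33.
Subtract the known strata: 3389·3.53 + 6940·4.27 + 6962·4.80 = 75014.57.
Remaining total for segment 2: 98974.33 − 75014.57 = 23959.76.
Divide by its size: 23959.76 / 5888 = 4.0693... → 4.07.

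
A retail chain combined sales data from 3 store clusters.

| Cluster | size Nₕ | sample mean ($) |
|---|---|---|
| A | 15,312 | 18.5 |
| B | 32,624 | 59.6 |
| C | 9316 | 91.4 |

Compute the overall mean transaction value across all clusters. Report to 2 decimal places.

53.78

N = 15312 + 32624 + 9316 = 57252.
The stratified mean weights each stratum mean by its population share Nₕ/N.
Σ Nₕx̄ₕ = 15312·18.5 + 32624·59.6 + 9316·91.4 = 283272 + 1944390.4 + 851482.4 = 3079144.8.
Divide by N: 3079144.8 / 57252 = 53.7823... → 53.78.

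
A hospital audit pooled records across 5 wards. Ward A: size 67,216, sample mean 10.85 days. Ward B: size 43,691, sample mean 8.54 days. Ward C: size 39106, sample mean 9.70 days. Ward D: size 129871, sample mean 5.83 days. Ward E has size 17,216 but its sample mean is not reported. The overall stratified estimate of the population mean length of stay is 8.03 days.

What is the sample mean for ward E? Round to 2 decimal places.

N = 67216 + 43691 + 39106 + 129871 + 17216 = 297100.
Overall total = μ·N = 8.03·297100 = 2385713.
Subtract the known strata: 67216·10.85 + 43691·8.54 + 39106·9.70 + 129871·5.83 = 2238890.87.
Remaining total for ward E: 2385713 − 2238890.87 = 146822.13.
Divide by its size: 146822.13 / 17216 = 8.5282... → 8.53.

8.53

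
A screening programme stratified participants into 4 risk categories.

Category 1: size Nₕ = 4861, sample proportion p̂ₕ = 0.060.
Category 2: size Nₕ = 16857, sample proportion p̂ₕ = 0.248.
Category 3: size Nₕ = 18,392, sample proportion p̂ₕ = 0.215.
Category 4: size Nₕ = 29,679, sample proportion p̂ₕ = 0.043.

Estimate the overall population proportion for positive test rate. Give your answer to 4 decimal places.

0.1390

N = 4861 + 16857 + 18392 + 29679 = 69789.
Overall proportion = Σ (Nₕ/N)·p̂ₕ.
Σ Nₕp̂ₕ = 291.66 + 4180.536 + 3954.28 + 1276.197 = 9702.673.
9702.673 / 69789 = 0.139029... → 0.1390.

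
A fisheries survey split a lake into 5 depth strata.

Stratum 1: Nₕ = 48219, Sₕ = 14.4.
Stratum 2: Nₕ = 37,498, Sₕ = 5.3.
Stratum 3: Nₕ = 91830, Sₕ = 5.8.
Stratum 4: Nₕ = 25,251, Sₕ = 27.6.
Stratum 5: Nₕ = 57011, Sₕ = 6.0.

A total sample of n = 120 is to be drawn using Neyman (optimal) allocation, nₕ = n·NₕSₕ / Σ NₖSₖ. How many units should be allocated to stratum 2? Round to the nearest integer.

Σ NₕSₕ = 48219·14.4 + 37498·5.3 + 91830·5.8 + 25251·27.6 + 57011·6.0 = 2464700.6.
Share for 2: 198739.4/2464700.6 = 0.08063.
n_2 = 120 × 0.08063 = 9.676... → 10.

10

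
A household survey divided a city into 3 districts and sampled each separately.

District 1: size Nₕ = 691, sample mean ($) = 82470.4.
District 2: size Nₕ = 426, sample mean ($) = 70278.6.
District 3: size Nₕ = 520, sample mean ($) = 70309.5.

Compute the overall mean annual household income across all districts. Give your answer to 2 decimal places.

75434.74

N = 1637; weights Wₕ = Nₕ/N = (0.4221, 0.2602, 0.3177).
x̄_st = Σ Wₕ·x̄ₕ = 0.4221·82470.4 + 0.2602·70278.6 + 0.3177·70309.5 ≈ 75434.7404...
→ 75434.74.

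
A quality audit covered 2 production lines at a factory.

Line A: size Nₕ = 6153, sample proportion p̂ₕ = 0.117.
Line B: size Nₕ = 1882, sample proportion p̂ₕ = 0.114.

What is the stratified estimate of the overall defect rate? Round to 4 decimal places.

N = 6153 + 1882 = 8035.
Overall proportion = Σ (Nₕ/N)·p̂ₕ.
Σ Nₕp̂ₕ = 719.901 + 214.548 = 934.449.
934.449 / 8035 = 0.116297... → 0.1163.

0.1163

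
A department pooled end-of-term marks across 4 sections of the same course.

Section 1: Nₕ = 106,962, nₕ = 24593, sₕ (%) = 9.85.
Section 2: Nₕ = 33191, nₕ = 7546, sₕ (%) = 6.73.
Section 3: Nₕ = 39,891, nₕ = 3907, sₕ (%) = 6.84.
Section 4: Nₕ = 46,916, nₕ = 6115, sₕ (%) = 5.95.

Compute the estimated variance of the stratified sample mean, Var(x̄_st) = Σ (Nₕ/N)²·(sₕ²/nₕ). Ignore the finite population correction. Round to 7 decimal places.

N = 226960. Term for each stratum: Wₕ²sₕ²/nₕ.
Var(x̄_st) = 0.0008762365 + 0.0001283676 + 0.0003699304 + 0.0002473892 = 0.0016219237 → 0.0016219.

0.0016219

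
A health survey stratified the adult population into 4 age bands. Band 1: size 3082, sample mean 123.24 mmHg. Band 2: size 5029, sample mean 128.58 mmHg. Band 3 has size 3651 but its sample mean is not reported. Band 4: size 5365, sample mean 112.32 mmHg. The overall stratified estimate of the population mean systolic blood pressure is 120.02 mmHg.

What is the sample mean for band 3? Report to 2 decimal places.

Σ Nₕx̄ₕ = N·μ, so 3651·x̄_3 = 17127·120.02 − (3082·123.24 + 5029·128.58 + 5365·112.32).
= 2055582.54 − 1629051.3 = 426531.24.
x̄_3 = 426531.24 / 3651 = 116.8259... → 116.83.

116.83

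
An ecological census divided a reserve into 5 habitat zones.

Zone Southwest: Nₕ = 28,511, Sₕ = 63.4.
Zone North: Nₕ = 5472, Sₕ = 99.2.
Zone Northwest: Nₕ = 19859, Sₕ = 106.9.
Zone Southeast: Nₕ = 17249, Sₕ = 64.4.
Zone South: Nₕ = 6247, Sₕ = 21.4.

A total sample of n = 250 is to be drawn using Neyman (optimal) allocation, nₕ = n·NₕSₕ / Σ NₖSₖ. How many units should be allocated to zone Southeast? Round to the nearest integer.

49

Southwest: NₕSₕ = 28511·63.4 = 1807597.4
North: NₕSₕ = 5472·99.2 = 542822.4
Northwest: NₕSₕ = 19859·106.9 = 2122927.1
Southeast: NₕSₕ = 17249·64.4 = 1110835.6
South: NₕSₕ = 6247·21.4 = 133685.8
Σ NₕSₕ = 5717868.3.
n_Southeast = 250·1110835.6/5717868.3 = 48.569... → 49.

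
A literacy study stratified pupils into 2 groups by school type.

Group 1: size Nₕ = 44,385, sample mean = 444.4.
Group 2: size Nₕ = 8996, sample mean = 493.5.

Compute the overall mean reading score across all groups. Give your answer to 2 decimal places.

N = 53381; weights Wₕ = Nₕ/N = (0.8315, 0.1685).
x̄_st = Σ Wₕ·x̄ₕ = 0.8315·444.4 + 0.1685·493.5 ≈ 452.6745...
→ 452.67.

452.67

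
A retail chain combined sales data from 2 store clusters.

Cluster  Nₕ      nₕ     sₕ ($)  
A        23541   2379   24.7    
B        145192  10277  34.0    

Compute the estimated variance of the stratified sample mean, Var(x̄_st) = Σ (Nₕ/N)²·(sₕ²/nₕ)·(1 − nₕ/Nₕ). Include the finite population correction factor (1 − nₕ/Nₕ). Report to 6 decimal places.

N = 168733; Wₕ = Nₕ/N.
cluster A: (23541/168733)²·24.7²/2379·(1 − 2379/23541) = 0.004487258
cluster B: (145192/168733)²·34.0²/10277·(1 − 10277/145192) = 0.077391693
Sum = 0.081878951 → 0.081879.

0.081879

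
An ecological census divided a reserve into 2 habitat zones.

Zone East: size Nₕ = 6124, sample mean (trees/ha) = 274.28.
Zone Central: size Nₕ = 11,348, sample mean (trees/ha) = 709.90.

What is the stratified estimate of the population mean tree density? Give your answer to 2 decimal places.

557.21

x̄_st = (Σ Nₕx̄ₕ) / (Σ Nₕ) = (6124·274.28 + 11348·709.90) / 17472
= 9735635.92 / 17472 = 557.2136... → 557.21.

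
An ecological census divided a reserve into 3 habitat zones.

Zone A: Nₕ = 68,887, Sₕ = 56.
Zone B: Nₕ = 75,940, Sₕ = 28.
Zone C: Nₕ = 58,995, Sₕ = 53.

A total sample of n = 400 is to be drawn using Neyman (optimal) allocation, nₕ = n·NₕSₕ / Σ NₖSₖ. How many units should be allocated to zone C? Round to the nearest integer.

Σ NₕSₕ = 68887·56 + 75940·28 + 58995·53 = 9110727.
Share for C: 3126735/9110727 = 0.34319.
n_C = 400 × 0.34319 = 137.277... → 137.

137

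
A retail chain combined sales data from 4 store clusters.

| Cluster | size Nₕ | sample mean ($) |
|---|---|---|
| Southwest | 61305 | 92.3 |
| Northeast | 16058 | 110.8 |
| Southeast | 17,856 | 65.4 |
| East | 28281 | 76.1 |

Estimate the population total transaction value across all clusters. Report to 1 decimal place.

10757644.4

Southwest: 61305·92.3 = 5658451.5
Northeast: 16058·110.8 = 1779226.4
Southeast: 17856·65.4 = 1167782.4
East: 28281·76.1 = 2152184.1
τ̂ = Σ Nₕx̄ₕ = 10757644.4.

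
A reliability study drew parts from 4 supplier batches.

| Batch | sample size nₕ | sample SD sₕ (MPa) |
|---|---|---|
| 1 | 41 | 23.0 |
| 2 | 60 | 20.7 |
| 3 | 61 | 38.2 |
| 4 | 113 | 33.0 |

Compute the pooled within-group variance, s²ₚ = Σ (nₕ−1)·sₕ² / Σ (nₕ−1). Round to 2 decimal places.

Degrees of freedom: 40 + 59 + 60 + 112 = 271.
Σ(nₕ−1)sₕ² = 40·529 + 59·428.49 + 60·1459.24 + 112·1089 = 255963.31.
s²ₚ = 255963.31 / 271 = 944.5141... → 944.51.

944.51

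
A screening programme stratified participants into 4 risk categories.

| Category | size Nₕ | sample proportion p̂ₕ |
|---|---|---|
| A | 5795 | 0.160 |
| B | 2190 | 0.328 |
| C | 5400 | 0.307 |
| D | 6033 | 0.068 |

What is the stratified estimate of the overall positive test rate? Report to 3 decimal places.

Wₕ = Nₕ/N with N = 19418: 0.2984, 0.1128, 0.2781, 0.3107.
p̂_st = 0.2984·0.160 + 0.1128·0.328 + 0.2781·0.307 + 0.3107·0.068 ≈ 0.19124... → 0.191.

0.191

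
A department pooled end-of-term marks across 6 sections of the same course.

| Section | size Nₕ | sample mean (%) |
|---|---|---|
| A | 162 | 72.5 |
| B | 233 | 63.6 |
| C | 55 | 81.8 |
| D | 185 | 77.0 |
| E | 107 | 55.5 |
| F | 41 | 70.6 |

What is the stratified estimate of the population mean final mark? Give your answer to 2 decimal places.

N = 783; weights Wₕ = Nₕ/N = (0.2069, 0.2976, 0.0702, 0.2363, 0.1367, 0.0524).
x̄_st = Σ Wₕ·x̄ₕ = 0.2069·72.5 + 0.2976·63.6 + 0.0702·81.8 + 0.2363·77.0 + 0.1367·55.5 + 0.0524·70.6 ≈ 69.1455...
→ 69.15.

69.15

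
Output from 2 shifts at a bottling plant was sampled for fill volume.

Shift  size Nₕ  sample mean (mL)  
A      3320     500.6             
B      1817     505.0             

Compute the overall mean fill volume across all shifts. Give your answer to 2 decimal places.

502.16

N = 3320 + 1817 = 5137.
Weight each subgroup mean by Nₕ/N and sum.
Σ Nₕx̄ₕ = 3320·500.6 + 1817·505.0 = 1661992 + 917585 = 2579577.
Divide by N: 2579577 / 5137 = 502.1563... → 502.16.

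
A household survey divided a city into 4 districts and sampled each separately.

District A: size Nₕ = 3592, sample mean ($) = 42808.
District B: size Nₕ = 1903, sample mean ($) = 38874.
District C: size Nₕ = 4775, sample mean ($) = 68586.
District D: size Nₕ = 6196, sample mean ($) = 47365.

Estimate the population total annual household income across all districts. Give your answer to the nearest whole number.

A: 3592·42808 = 153766336
B: 1903·38874 = 73977222
C: 4775·68586 = 327498150
D: 6196·47365 = 293473540
τ̂ = Σ Nₕx̄ₕ = 848715248.

848715248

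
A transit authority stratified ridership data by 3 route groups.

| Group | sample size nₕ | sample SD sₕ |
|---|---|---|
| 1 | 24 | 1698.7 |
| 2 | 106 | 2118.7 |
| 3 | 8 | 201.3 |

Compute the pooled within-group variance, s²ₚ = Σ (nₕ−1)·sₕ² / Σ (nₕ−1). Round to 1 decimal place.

3985077.4

1: (24−1)·1698.7² = 23·2885581.69 = 66368378.87
2: (106−1)·2118.7² = 105·4488889.69 = 471333417.45
3: (8−1)·201.3² = 7·40521.69 = 283651.83
Numerator = 537985448.15; denominator = Σ(nₕ−1) = 135.
s²ₚ = 537985448.15/135 = 3985077.394... → 3985077.4.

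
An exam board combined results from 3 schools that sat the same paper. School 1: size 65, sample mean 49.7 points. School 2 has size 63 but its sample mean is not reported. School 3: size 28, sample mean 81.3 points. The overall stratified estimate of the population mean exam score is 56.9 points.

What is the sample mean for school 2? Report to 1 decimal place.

Σ Nₕx̄ₕ = N·μ, so 63·x̄_2 = 156·56.9 − (65·49.7 + 28·81.3).
= 8876.4 − 5506.9 = 3369.5.
x̄_2 = 3369.5 / 63 = 53.484... → 53.5.

53.5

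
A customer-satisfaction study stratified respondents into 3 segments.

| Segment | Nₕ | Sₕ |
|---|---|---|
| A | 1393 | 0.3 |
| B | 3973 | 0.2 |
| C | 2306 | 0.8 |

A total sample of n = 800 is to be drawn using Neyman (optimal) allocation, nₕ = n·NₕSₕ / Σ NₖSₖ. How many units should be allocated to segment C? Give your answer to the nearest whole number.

483

Σ NₕSₕ = 1393·0.3 + 3973·0.2 + 2306·0.8 = 3057.3.
Share for C: 1844.8/3057.3 = 0.60341.
n_C = 800 × 0.60341 = 482.727... → 483.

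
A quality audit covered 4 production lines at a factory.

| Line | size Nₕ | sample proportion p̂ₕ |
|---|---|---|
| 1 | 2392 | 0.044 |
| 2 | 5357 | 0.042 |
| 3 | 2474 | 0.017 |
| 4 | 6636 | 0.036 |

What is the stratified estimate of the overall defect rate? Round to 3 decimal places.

0.036

Wₕ = Nₕ/N with N = 16859: 0.1419, 0.3178, 0.1467, 0.3936.
p̂_st = 0.1419·0.044 + 0.3178·0.042 + 0.1467·0.017 + 0.3936·0.036 ≈ 0.03625... → 0.036.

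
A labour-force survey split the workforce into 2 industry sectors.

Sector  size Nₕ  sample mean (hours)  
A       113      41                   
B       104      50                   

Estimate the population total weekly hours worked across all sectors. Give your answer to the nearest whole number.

A: 113·41 = 4633
B: 104·50 = 5200
τ̂ = Σ Nₕx̄ₕ = 9833.

9833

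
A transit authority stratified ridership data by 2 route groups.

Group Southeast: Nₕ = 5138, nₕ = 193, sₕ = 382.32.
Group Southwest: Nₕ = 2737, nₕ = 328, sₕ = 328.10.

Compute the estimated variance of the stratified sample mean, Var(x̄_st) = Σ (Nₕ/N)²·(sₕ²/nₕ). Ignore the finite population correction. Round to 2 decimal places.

N = 7875. Term for each stratum: Wₕ²sₕ²/nₕ.
Var(x̄_st) = 322.39166 + 39.64488 = 362.03654 → 362.04.

362.04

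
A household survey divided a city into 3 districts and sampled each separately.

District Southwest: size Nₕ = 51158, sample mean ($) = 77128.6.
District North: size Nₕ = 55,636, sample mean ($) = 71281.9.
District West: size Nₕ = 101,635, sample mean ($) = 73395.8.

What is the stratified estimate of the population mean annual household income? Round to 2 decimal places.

x̄_st = (Σ Nₕx̄ₕ) / (Σ Nₕ) = (51158·77128.6 + 55636·71281.9 + 101635·73395.8) / 208429
= 15371166840.2 / 208429 = 73747.7359... → 73747.74.

73747.74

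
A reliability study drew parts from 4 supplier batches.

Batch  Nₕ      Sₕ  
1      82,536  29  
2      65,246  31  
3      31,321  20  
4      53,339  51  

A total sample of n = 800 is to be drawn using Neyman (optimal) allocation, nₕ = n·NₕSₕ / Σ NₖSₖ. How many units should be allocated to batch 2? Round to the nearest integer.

208

Σ NₕSₕ = 82536·29 + 65246·31 + 31321·20 + 53339·51 = 7762879.
Share for 2: 2022626/7762879 = 0.26055.
n_2 = 800 × 0.26055 = 208.441... → 208.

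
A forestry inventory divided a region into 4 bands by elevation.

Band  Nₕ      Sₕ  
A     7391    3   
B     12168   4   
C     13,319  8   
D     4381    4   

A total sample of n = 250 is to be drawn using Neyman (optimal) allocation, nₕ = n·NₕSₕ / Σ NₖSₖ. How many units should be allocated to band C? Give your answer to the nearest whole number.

Σ NₕSₕ = 7391·3 + 12168·4 + 13319·8 + 4381·4 = 194921.
Share for C: 106552/194921 = 0.54664.
n_C = 250 × 0.54664 = 136.660... → 137.

137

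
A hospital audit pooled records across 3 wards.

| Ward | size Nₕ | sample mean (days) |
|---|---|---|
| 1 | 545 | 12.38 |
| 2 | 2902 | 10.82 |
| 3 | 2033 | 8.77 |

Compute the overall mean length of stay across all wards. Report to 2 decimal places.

N = 545 + 2902 + 2033 = 5480.
Weight each subgroup mean by Nₕ/N and sum.
Σ Nₕx̄ₕ = 545·12.38 + 2902·10.82 + 2033·8.77 = 6747.1 + 31399.64 + 17829.41 = 55976.15.
Divide by N: 55976.15 / 5480 = 10.2146... → 10.21.

10.21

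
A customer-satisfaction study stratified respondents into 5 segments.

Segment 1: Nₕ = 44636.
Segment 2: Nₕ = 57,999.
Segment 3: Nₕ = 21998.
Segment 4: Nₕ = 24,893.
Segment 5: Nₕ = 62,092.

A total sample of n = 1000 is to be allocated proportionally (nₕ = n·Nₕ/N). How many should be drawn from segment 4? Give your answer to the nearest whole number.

118

N = 44636 + 57999 + 21998 + 24893 + 62092 = 211618.
n_4 = 1000·24893/211618 = 117.632... → 118.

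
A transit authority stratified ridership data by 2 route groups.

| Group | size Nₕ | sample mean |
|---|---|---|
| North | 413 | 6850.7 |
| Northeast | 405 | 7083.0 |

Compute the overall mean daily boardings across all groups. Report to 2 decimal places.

x̄_st = (Σ Nₕx̄ₕ) / (Σ Nₕ) = (413·6850.7 + 405·7083.0) / 818
= 5697954.1 / 818 = 6965.7141... → 6965.71.

6965.71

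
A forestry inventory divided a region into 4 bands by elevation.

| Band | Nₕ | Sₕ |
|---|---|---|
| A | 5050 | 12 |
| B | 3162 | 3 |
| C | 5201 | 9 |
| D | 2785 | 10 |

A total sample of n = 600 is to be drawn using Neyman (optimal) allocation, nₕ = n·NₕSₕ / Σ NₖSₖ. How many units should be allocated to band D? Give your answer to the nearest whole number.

Σ NₕSₕ = 5050·12 + 3162·3 + 5201·9 + 2785·10 = 144745.
Share for D: 27850/144745 = 0.19241.
n_D = 600 × 0.19241 = 115.444... → 115.

115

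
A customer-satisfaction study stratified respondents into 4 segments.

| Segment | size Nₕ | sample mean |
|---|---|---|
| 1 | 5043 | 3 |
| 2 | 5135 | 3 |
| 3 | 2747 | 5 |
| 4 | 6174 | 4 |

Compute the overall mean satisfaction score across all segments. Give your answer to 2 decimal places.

N = 5043 + 5135 + 2747 + 6174 = 19099.
Overall mean = Σ (Nₕ/N)·x̄ₕ — weight by population share, not a simple average.
Σ Nₕx̄ₕ = 5043·3 + 5135·3 + 2747·5 + 6174·4 = 15129 + 15405 + 13735 + 24696 = 68965.
Divide by N: 68965 / 19099 = 3.6109... → 3.61.

3.61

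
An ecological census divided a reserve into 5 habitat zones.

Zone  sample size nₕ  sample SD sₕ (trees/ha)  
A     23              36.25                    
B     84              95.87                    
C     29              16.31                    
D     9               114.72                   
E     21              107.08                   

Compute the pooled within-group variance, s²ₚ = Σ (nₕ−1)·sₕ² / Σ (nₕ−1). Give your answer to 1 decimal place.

7042.4

Degrees of freedom: 22 + 83 + 28 + 8 + 20 = 161.
Σ(nₕ−1)sₕ² = 22·1314.0625 + 83·9191.0569 + 28·266.0161 + 8·13160.6784 + 20·11466.1264 = 1133823.5037.
s²ₚ = 1133823.5037 / 161 = 7042.382... → 7042.4.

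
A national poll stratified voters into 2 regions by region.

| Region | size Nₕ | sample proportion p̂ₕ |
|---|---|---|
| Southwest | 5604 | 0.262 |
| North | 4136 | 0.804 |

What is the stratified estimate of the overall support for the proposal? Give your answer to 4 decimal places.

N = 5604 + 4136 = 9740.
Overall proportion = Σ (Nₕ/N)·p̂ₕ.
Σ Nₕp̂ₕ = 1468.248 + 3325.344 = 4793.592.
4793.592 / 9740 = 0.492155... → 0.4922.

0.4922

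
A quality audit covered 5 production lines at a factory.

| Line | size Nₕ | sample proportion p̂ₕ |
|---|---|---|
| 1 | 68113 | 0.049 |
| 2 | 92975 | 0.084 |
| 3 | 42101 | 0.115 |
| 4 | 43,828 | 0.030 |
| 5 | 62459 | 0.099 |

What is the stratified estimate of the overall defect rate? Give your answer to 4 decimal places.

Wₕ = Nₕ/N with N = 309476: 0.2201, 0.3004, 0.1360, 0.1416, 0.2018.
p̂_st = 0.2201·0.049 + 0.3004·0.084 + 0.1360·0.115 + 0.1416·0.030 + 0.2018·0.099 ≈ 0.075894... → 0.0759.

0.0759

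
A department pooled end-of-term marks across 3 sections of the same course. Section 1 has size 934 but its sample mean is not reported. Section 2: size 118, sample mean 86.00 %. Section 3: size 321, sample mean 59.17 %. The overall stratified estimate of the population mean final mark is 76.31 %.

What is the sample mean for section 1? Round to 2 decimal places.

Σ Nₕx̄ₕ = N·μ, so 934·x̄_1 = 1373·76.31 − (118·86.00 + 321·59.17).
= 104773.63 − 29141.57 = 75632.06.
x̄_1 = 75632.06 / 934 = 80.9765... → 80.98.

80.98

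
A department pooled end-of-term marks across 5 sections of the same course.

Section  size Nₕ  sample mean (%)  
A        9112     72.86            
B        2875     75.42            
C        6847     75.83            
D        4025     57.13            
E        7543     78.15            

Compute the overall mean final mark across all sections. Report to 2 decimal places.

73.00

N = 9112 + 2875 + 6847 + 4025 + 7543 = 30402.
The stratified mean weights each stratum mean by its population share Nₕ/N.
Σ Nₕx̄ₕ = 9112·72.86 + 2875·75.42 + 6847·75.83 + 4025·57.13 + 7543·78.15 = 663900.32 + 216832.5 + 519208.01 + 229948.25 + 589485.45 = 2219374.53.
Divide by N: 2219374.53 / 30402 = 73.0009... → 73.00.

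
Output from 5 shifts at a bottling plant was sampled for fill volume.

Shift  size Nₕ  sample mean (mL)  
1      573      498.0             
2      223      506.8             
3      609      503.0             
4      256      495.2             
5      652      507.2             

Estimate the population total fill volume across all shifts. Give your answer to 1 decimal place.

Population total = Σ Nₕ·x̄ₕ (each stratum's size times its mean).
573·498.0 + 223·506.8 + 609·503.0 + 256·495.2 + 652·507.2 = 285354 + 113016.4 + 306327 + 126771.2 + 330694.4 = 1162163.0.

1162163.0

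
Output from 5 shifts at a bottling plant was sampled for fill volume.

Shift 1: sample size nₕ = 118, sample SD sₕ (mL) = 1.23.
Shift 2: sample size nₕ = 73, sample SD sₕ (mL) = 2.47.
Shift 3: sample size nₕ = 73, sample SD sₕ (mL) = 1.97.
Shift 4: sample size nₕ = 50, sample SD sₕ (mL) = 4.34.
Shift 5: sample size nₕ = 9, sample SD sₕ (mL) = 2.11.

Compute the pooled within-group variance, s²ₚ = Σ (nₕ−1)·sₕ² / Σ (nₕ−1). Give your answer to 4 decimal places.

5.8310

Degrees of freedom: 117 + 72 + 72 + 49 + 8 = 318.
Σ(nₕ−1)sₕ² = 117·1.5129 + 72·6.1009 + 72·3.8809 + 49·18.8356 + 8·4.4521 = 1854.2601.
s²ₚ = 1854.2601 / 318 = 5.831007... → 5.8310.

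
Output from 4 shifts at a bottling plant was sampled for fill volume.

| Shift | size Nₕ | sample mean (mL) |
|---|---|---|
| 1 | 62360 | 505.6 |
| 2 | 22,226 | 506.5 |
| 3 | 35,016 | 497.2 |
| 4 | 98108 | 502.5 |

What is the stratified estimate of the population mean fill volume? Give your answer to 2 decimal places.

502.94

x̄_st = (Σ Nₕx̄ₕ) / (Σ Nₕ) = (62360·505.6 + 22226·506.5 + 35016·497.2 + 98108·502.5) / 217710
= 109495910.2 / 217710 = 502.9439... → 502.94.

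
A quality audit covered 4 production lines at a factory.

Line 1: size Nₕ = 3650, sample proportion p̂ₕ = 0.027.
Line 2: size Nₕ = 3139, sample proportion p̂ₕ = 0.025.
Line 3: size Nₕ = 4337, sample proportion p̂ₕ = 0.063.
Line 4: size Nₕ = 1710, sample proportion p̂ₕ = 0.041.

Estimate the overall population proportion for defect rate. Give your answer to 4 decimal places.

N = 3650 + 3139 + 4337 + 1710 = 12836.
Overall proportion = Σ (Nₕ/N)·p̂ₕ.
Σ Nₕp̂ₕ = 98.55 + 78.475 + 273.231 + 70.11 = 520.366.
520.366 / 12836 = 0.040540... → 0.0405.

0.0405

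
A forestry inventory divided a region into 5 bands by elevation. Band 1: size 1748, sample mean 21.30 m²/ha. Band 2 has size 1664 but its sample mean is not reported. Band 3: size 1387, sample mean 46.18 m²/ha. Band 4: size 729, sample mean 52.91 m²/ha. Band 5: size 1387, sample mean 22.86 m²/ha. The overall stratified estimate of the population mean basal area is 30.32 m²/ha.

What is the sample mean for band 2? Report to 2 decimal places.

22.90

Σ Nₕx̄ₕ = N·μ, so 1664·x̄_2 = 6915·30.32 − (1748·21.30 + 1387·46.18 + 729·52.91 + 1387·22.86).
= 209662.8 − 171562.27 = 38100.53.
x̄_2 = 38100.53 / 1664 = 22.8970... → 22.90.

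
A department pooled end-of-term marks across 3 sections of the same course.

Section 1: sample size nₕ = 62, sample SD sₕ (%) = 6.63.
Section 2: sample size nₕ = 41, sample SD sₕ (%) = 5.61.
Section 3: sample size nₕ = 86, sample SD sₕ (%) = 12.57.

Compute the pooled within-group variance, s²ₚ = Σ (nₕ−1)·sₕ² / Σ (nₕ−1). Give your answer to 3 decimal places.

1: (62−1)·6.63² = 61·43.9569 = 2681.3709
2: (41−1)·5.61² = 40·31.4721 = 1258.884
3: (86−1)·12.57² = 85·158.0049 = 13430.4165
Numerator = 17370.6714; denominator = Σ(nₕ−1) = 186.
s²ₚ = 17370.6714/186 = 93.39071... → 93.391.

93.391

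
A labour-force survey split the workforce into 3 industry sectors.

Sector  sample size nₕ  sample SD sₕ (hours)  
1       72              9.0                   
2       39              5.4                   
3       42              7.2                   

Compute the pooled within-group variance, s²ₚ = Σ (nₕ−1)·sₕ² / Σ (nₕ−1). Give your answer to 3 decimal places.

1: (72−1)·9.0² = 71·81 = 5751
2: (39−1)·5.4² = 38·29.16 = 1108.08
3: (42−1)·7.2² = 41·51.84 = 2125.44
Numerator = 8984.52; denominator = Σ(nₕ−1) = 150.
s²ₚ = 8984.52/150 = 59.8968 → 59.897.

59.897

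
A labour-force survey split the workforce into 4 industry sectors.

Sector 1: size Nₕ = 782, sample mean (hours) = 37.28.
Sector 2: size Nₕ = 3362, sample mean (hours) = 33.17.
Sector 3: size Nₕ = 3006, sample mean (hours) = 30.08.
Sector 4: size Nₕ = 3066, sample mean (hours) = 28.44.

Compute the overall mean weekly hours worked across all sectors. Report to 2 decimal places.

31.16

x̄_st = (Σ Nₕx̄ₕ) / (Σ Nₕ) = (782·37.28 + 3362·33.17 + 3006·30.08 + 3066·28.44) / 10216
= 318288.02 / 10216 = 31.1558... → 31.16.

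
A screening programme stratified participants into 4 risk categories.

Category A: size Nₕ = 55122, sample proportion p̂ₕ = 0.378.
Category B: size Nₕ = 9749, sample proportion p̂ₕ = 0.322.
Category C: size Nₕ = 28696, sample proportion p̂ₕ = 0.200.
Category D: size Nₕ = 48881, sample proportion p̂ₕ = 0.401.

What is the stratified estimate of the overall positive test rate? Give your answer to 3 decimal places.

Wₕ = Nₕ/N with N = 142448: 0.3870, 0.0684, 0.2014, 0.3431.
p̂_st = 0.3870·0.378 + 0.0684·0.322 + 0.2014·0.200 + 0.3431·0.401 ≈ 0.34620... → 0.346.

0.346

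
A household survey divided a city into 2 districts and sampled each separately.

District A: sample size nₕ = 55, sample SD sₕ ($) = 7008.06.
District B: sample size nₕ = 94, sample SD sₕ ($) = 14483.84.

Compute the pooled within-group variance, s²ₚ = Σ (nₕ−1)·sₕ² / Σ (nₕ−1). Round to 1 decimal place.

150760460.1

Degrees of freedom: 54 + 93 = 147.
Σ(nₕ−1)sₕ² = 54·49112904.9636 + 93·209781621.1456 = 22161787634.5752.
s²ₚ = 22161787634.5752 / 147 = 150760460.099... → 150760460.1.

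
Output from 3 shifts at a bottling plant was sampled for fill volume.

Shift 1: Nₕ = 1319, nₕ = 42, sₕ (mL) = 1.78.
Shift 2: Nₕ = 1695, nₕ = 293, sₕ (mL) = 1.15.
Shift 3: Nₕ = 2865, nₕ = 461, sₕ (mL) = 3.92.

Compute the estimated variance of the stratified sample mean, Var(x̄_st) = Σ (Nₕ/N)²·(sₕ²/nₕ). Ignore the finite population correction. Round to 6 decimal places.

0.012089

N = 5879; Wₕ = Nₕ/N.
shift 1: (1319/5879)²·1.78²/42 = 0.003797287
shift 2: (1695/5879)²·1.15²/293 = 0.000375198
shift 3: (2865/5879)²·3.92²/461 = 0.007916141
Sum = 0.012088626 → 0.012089.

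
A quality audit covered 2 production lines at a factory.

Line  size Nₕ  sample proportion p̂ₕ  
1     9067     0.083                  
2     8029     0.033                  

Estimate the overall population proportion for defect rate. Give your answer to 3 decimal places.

0.060

Wₕ = Nₕ/N with N = 17096: 0.5304, 0.4696.
p̂_st = 0.5304·0.083 + 0.4696·0.033 ≈ 0.05952... → 0.060.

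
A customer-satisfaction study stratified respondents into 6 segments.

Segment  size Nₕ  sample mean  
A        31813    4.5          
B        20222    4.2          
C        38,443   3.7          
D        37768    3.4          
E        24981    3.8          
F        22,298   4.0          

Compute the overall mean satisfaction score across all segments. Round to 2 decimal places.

3.89

N = 31813 + 20222 + 38443 + 37768 + 24981 + 22298 = 175525.
Weight each subgroup mean by Nₕ/N and sum.
Σ Nₕx̄ₕ = 31813·4.5 + 20222·4.2 + 38443·3.7 + 37768·3.4 + 24981·3.8 + 22298·4.0 = 143158.5 + 84932.4 + 142239.1 + 128411.2 + 94927.8 + 89192 = 682861.
Divide by N: 682861 / 175525 = 3.8904... → 3.89.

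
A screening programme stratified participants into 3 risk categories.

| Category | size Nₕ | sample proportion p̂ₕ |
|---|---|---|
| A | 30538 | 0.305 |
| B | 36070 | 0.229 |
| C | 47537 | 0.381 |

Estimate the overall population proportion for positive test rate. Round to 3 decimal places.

0.313

N = 30538 + 36070 + 47537 = 114145.
Overall proportion = Σ (Nₕ/N)·p̂ₕ.
Σ Nₕp̂ₕ = 9314.09 + 8260.03 + 18111.597 = 35685.717.
35685.717 / 114145 = 0.31263... → 0.313.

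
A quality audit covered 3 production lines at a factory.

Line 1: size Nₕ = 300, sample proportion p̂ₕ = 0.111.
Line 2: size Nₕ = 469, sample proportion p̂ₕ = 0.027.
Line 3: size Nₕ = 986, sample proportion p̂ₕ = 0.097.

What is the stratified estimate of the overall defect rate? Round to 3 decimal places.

N = 300 + 469 + 986 = 1755.
Overall proportion = Σ (Nₕ/N)·p̂ₕ.
Σ Nₕp̂ₕ = 33.3 + 12.663 + 95.642 = 141.605.
141.605 / 1755 = 0.08069... → 0.081.

0.081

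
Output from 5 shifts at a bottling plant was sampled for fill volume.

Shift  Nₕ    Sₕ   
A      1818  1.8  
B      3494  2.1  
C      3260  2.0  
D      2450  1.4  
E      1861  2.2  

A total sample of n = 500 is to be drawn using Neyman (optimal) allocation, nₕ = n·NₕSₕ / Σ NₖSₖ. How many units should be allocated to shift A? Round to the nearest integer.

Σ NₕSₕ = 1818·1.8 + 3494·2.1 + 3260·2.0 + 2450·1.4 + 1861·2.2 = 24654.
Share for A: 3272.4/24654 = 0.13273.
n_A = 500 × 0.13273 = 66.367... → 66.

66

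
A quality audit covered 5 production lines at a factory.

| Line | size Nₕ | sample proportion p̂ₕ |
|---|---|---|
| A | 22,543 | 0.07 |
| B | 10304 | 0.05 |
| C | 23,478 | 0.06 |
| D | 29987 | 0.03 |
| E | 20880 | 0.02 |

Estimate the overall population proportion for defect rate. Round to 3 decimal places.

Wₕ = Nₕ/N with N = 107192: 0.2103, 0.0961, 0.2190, 0.2798, 0.1948.
p̂_st = 0.2103·0.07 + 0.0961·0.05 + 0.2190·0.06 + 0.2798·0.03 + 0.1948·0.02 ≈ 0.04496... → 0.045.

0.045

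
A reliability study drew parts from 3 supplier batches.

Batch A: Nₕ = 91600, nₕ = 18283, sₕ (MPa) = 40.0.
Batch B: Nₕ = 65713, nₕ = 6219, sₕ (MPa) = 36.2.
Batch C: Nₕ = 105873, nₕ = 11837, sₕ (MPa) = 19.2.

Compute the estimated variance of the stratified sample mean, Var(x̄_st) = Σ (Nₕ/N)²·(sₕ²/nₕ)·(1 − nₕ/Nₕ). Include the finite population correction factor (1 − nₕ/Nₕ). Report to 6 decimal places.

N = 263186. Term for each stratum: Wₕ²sₕ²/nₕ·(1−nₕ/Nₕ).
Var(x̄_st) = 0.008484908 + 0.011893111 + 0.004476253 = 0.024854272 → 0.024854.

0.024854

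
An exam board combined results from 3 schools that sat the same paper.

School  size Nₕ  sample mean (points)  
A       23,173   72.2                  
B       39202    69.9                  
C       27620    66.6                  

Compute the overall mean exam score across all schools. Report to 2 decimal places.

N = 89995; weights Wₕ = Nₕ/N = (0.2575, 0.4356, 0.3069).
x̄_st = Σ Wₕ·x̄ₕ = 0.2575·72.2 + 0.4356·69.9 + 0.3069·66.6 ≈ 69.4794...
→ 69.48.

69.48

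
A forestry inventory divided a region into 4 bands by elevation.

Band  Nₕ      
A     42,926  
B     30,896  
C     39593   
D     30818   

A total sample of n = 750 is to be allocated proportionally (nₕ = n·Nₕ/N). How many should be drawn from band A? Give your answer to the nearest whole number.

Share of band A = 42926/144233 = 0.29762.
Allocate 750 × 0.29762 = 223.212... → 223.

223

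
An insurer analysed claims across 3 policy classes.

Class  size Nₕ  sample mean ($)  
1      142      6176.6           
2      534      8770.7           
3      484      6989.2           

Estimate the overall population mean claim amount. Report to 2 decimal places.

7709.83

N = 1160; weights Wₕ = Nₕ/N = (0.1224, 0.4603, 0.4172).
x̄_st = Σ Wₕ·x̄ₕ = 0.1224·6176.6 + 0.4603·8770.7 + 0.4172·6989.2 ≈ 7709.8309...
→ 7709.83.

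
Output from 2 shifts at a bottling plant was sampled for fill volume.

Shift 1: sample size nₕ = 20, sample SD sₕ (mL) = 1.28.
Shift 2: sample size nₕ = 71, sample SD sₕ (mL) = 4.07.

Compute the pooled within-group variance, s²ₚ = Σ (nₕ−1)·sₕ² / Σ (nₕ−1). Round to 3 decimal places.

13.378

Degrees of freedom: 19 + 70 = 89.
Σ(nₕ−1)sₕ² = 19·1.6384 + 70·16.5649 = 1190.6726.
s²ₚ = 1190.6726 / 89 = 13.37834... → 13.378.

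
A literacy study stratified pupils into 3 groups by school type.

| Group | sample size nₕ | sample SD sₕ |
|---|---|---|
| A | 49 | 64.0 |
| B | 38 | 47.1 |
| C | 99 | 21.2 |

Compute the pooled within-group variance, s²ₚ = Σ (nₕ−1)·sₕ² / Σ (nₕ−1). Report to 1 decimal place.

A: (49−1)·64.0² = 48·4096 = 196608
B: (38−1)·47.1² = 37·2218.41 = 82081.17
C: (99−1)·21.2² = 98·449.44 = 44045.12
Numerator = 322734.29; denominator = Σ(nₕ−1) = 183.
s²ₚ = 322734.29/183 = 1763.575... → 1763.6.

1763.6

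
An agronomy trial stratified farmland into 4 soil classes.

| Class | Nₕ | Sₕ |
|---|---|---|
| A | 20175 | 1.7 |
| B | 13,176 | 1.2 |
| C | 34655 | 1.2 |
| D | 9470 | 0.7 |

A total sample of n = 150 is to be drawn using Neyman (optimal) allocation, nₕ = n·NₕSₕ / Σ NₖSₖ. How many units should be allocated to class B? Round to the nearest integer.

Σ NₕSₕ = 20175·1.7 + 13176·1.2 + 34655·1.2 + 9470·0.7 = 98323.7.
Share for B: 15811.2/98323.7 = 0.16081.
n_B = 150 × 0.16081 = 24.121... → 24.

24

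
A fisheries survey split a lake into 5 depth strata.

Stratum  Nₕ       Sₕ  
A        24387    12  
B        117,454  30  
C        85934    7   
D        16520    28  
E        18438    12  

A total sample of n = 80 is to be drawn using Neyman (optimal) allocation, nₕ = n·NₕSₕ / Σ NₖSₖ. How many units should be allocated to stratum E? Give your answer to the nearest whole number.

A: NₕSₕ = 24387·12 = 292644
B: NₕSₕ = 117454·30 = 3523620
C: NₕSₕ = 85934·7 = 601538
D: NₕSₕ = 16520·28 = 462560
E: NₕSₕ = 18438·12 = 221256
Σ NₕSₕ = 5101618.
n_E = 80·221256/5101618 = 3.470... → 3.

3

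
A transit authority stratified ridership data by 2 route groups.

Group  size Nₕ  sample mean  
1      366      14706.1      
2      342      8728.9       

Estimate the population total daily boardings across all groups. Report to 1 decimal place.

8367716.4

1: 366·14706.1 = 5382432.6
2: 342·8728.9 = 2985283.8
τ̂ = Σ Nₕx̄ₕ = 8367716.4.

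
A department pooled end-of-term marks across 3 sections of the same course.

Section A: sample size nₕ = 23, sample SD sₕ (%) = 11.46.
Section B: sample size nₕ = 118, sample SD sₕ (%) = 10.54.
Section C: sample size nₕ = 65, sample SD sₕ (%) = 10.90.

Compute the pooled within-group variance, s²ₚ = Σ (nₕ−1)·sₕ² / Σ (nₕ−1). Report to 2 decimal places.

A: (23−1)·11.46² = 22·131.3316 = 2889.2952
B: (118−1)·10.54² = 117·111.0916 = 12997.7172
C: (65−1)·10.90² = 64·118.81 = 7603.84
Numerator = 23490.8524; denominator = Σ(nₕ−1) = 203.
s²ₚ = 23490.8524/203 = 115.7185... → 115.72.

115.72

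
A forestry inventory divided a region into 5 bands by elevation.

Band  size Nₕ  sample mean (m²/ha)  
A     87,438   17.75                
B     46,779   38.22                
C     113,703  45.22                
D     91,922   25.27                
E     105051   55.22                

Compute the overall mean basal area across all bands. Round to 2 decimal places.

37.32

N = 444893; weights Wₕ = Nₕ/N = (0.1965, 0.1051, 0.2556, 0.2066, 0.2361).
x̄_st = Σ Wₕ·x̄ₕ = 0.1965·17.75 + 0.1051·38.22 + 0.2556·45.22 + 0.2066·25.27 + 0.2361·55.22 ≈ 37.3244...
→ 37.32.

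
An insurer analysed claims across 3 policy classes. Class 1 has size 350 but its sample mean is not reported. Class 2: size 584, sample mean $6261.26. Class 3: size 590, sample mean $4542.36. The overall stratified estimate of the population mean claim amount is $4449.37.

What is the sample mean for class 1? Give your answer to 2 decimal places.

Σ Nₕx̄ₕ = N·μ, so 350·x̄_1 = 1524·4449.37 − (584·6261.26 + 590·4542.36).
= 6780839.88 − 6336568.24 = 444271.64.
x̄_1 = 444271.64 / 350 = 1269.3475... → 1269.35.

1269.35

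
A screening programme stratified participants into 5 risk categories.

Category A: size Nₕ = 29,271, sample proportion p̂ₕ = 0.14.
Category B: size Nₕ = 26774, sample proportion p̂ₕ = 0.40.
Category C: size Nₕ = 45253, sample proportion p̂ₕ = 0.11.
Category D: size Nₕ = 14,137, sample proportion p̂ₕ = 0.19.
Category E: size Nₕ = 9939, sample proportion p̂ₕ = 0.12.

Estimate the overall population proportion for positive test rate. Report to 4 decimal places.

Wₕ = Nₕ/N with N = 125374: 0.2335, 0.2136, 0.3609, 0.1128, 0.0793.
p̂_st = 0.2335·0.14 + 0.2136·0.40 + 0.3609·0.11 + 0.1128·0.19 + 0.0793·0.12 ≈ 0.188748... → 0.1887.

0.1887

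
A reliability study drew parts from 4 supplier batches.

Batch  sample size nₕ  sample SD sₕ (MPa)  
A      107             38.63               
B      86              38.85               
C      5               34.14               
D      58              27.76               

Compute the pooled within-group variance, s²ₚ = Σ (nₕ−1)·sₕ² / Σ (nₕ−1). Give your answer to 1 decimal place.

A: (107−1)·38.63² = 106·1492.2769 = 158181.3514
B: (86−1)·38.85² = 85·1509.3225 = 128292.4125
C: (5−1)·34.14² = 4·1165.5396 = 4662.1584
D: (58−1)·27.76² = 57·770.6176 = 43925.2032
Numerator = 335061.1255; denominator = Σ(nₕ−1) = 252.
s²ₚ = 335061.1255/252 = 1329.608... → 1329.6.

1329.6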